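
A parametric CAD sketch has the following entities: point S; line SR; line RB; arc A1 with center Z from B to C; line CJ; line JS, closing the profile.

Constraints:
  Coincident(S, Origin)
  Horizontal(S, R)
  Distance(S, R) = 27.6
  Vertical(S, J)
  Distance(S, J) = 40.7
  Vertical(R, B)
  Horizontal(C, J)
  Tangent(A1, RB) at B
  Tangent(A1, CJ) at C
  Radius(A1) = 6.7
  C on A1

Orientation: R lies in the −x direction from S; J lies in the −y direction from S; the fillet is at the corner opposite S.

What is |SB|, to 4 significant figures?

43.79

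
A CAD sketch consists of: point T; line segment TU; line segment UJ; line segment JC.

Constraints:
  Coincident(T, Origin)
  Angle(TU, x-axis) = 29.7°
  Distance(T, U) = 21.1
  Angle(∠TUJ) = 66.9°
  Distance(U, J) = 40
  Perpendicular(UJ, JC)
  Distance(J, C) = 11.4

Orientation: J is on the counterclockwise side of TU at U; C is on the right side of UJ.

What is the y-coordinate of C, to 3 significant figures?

43.7

T is at the origin; TU runs at 29.7° with length 21.1, so U = 21.1·(cos 29.7°, sin 29.7°) = (18.3, 10.5). ∠TUJ = 66.9°, so UJ runs at 29.7° + (180° − 66.9°) = 143° from the x-axis; with |UJ| = 40.0, J = U + 40.0·(cos 143°, sin 143°) = (-13.5, 34.6). UJ is perpendicular to JC; with |JC| = 11.4 on the right of UJ, C = J + 11.4·(0.605, 0.797) = (-6.64, 43.7). So C.y = 43.7.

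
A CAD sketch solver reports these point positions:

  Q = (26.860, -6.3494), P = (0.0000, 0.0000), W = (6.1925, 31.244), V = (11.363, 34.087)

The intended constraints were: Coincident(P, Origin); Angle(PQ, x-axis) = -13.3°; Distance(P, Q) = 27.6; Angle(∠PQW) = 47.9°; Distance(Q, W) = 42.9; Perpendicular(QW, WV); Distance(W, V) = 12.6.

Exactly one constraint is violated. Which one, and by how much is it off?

Distance(W, V) = 12.6 — off by 6.70.

P = (0.00, 0.00) ✓; PQ at -13.30° ✓; |PQ| = 27.60 ✓; ∠PQW = 47.90° ✓; |QW| = 42.90 ✓; ∠(QW, WV) = 90.00° ✓; |WV| = 5.901 ✗.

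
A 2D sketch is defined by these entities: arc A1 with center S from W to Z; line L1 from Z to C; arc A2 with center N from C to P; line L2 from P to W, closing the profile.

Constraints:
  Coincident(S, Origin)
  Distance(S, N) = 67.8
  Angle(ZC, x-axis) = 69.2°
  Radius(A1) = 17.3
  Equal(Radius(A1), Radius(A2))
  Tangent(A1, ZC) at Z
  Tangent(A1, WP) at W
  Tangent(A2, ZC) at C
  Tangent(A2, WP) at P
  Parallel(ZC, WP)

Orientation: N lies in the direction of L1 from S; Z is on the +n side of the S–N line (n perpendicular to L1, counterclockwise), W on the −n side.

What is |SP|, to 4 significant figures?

69.97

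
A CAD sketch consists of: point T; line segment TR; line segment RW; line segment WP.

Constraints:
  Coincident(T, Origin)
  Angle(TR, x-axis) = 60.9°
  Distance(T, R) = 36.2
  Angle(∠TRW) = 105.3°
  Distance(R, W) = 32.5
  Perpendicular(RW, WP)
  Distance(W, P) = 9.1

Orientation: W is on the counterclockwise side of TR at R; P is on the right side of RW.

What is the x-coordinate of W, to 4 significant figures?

-5.615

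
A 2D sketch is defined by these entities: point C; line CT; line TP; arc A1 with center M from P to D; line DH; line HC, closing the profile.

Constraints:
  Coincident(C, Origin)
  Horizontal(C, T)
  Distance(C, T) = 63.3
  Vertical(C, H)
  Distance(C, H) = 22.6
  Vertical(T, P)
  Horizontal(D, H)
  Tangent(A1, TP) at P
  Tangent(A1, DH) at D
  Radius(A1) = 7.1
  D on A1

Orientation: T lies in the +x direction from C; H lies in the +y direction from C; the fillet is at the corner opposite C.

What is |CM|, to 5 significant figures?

58.298

CH is vertical with |CH| = 22.6 and H on the +y side, so H = (0.0000, 22.600). The virtual corner opposite C is at (63.300, 22.600). A1 meets TP tangentially, so MP is at right angles to TP and the tangent condition forces MD to be normal to DH, with radius 7.1, so the center M sits 7.1 in from both sides at M = (56.200, 15.500). Then |CM| = |M − C| = 58.298.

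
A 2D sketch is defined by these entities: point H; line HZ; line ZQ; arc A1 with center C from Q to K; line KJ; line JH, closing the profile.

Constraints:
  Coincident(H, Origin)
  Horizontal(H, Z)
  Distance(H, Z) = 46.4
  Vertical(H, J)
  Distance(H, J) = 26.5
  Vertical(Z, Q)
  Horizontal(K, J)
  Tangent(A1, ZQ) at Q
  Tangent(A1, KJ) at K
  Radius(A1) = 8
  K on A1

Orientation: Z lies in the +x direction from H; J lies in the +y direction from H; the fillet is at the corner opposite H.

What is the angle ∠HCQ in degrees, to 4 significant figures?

154.3°

The virtual corner opposite H is at (46.40, 26.50). Since A1 is tangent to ZQ there, CQ ⟂ ZQ and A1 meets KJ tangentially, so CK is at right angles to KJ, with radius 8.0, so the center C sits 8.0 in from both sides at C = (38.40, 18.50). That places the tangent points at Q = (46.40, 18.50) on ZQ and K = (38.40, 26.50) on KJ. Then cos ∠HCQ = CH·CQ / (|CH||CQ|), giving 154.3°.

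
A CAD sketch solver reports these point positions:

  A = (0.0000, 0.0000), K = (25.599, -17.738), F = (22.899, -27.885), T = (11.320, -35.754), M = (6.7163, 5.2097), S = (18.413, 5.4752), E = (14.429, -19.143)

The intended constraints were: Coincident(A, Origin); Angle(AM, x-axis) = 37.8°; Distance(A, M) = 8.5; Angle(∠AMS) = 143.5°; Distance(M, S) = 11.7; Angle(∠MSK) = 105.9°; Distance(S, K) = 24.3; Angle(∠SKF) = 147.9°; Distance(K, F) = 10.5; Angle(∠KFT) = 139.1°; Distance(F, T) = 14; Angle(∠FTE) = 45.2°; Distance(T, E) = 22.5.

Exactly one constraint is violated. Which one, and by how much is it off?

Distance(T, E) = 22.5 — off by 5.60.

A = (0.00, 0.00) ✓; AM at 37.80° ✓; |AM| = 8.500 ✓; ∠AMS = 143.5° ✓; |MS| = 11.70 ✓; ∠MSK = 105.9° ✓; |SK| = 24.30 ✓; ∠SKF = 147.9° ✓; |KF| = 10.50 ✓; ∠KFT = 139.1° ✓; |FT| = 14.00 ✓; ∠FTE = 45.20° ✓; |TE| = 16.90 ✗.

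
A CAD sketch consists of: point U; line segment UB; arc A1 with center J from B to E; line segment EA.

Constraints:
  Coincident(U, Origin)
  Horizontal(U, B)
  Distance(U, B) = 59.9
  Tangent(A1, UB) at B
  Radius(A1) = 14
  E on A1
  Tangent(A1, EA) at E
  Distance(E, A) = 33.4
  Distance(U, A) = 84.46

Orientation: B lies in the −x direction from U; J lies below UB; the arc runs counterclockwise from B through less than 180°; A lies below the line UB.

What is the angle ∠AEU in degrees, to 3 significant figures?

93.6°

U is at the origin; UB is horizontal with |UB| = 59.9 and B on the −x side, so B = (-59.9, 0.00). The tangent condition forces JB to be normal to UB, so J = B + (0, -14) = (-59.9, -14.0). Since JE ⟂ EA (tangency), |JA| = √(14.0² + 33.4²) = 36.2 regardless of where E sits on A1. So A lies on both circle(U, 84.46) and circle(J, 36.2); the below-UB intersection is A = (-68.7, -49.1). E is the foot of the tangent from A: E = (-73.7, -16.1).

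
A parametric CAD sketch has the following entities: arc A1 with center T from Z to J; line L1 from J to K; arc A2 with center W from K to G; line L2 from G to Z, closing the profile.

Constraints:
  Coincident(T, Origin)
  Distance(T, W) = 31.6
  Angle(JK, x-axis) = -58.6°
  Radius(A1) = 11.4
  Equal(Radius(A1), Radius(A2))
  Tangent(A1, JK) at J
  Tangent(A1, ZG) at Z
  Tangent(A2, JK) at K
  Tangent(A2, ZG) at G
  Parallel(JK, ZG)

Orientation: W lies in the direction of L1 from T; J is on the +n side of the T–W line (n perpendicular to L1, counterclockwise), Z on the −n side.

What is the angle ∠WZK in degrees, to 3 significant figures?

16.0°

The slot axis is L1's direction at -58.6°, so u = (cos -58.6°, sin -58.6°) = (0.521, -0.854) and n = (−sin -58.6°, cos -58.6°) = (0.854, 0.521). T is at the origin and W lies 31.6 along u from T, so W = 31.6·u = (16.5, -27.0). Tangency of A1 to both parallel lines with radius 11.4 puts J and Z at T ± 11.4·n: J = (9.73, 5.94), Z = (-9.73, -5.94). Equal radii place K and G the same way about W: K = W + 11.4·n = (26.2, -21.0), G = W − 11.4·n = (6.73, -32.9). Then cos ∠WZK = ZW·ZK / (|ZW||ZK|), giving 16.0°.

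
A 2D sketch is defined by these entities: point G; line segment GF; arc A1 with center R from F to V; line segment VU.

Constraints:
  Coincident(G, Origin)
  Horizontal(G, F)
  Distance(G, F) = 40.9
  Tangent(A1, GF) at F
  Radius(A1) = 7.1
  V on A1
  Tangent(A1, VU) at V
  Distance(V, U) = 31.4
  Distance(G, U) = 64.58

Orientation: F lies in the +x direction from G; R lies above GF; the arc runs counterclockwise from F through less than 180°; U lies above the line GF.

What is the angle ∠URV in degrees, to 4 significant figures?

77.26°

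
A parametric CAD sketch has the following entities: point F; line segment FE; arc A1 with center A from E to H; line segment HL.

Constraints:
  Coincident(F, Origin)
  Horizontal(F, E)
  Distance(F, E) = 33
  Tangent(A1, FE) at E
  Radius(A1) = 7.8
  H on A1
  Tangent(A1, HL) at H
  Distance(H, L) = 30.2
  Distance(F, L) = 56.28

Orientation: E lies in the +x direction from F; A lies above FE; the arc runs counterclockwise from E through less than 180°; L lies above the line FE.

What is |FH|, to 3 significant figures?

41.5

Checks: F.y = 0.00, E.y = 0.00 ✓; |AH| = 7.800 ✓; ∠(AH, HL) = 90.00° ✓; |HL| = 30.20 ✓; |FL| = 56.28 ✓.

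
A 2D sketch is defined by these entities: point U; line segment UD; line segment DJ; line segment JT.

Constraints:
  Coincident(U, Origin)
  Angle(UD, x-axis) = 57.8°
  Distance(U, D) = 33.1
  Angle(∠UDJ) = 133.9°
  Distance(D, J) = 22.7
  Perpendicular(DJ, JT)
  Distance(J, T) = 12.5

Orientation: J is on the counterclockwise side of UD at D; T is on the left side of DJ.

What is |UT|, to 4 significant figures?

47.04

U is at the origin; UD runs at 57.8° with length 33.1, so D = 33.1·(cos 57.8°, sin 57.8°) = (17.64, 28.01). ∠UDJ = 133.9°, so DJ runs at 57.8° + (180° − 133.9°) = 103.9° from the x-axis; with |DJ| = 22.7, J = D + 22.7·(cos 103.9°, sin 103.9°) = (12.19, 50.04). DJ is perpendicular to JT; with |JT| = 12.5 on the left of DJ, T = J + 12.5·(-0.9707, -0.2402) = (0.05107, 47.04). Then |UT| = |T − U| = 47.04.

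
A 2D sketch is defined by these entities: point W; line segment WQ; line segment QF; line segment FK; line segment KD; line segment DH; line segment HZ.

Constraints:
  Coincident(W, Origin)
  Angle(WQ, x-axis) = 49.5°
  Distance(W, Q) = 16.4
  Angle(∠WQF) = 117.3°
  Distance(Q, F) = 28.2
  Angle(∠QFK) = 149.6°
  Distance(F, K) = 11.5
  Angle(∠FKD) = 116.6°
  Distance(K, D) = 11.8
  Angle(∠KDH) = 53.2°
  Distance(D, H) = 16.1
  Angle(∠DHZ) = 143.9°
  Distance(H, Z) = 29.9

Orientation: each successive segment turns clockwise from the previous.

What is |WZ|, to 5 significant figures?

44.718

∠KDH = 53.2° gives DH at 126.20° from the x-axis; with |DH| = 16.1, H = (33.475, -0.19180). ∠DHZ = 143.9° gives HZ at 90.100° from the x-axis; with |HZ| = 29.9, Z = (33.423, 29.708). Then |WZ| = |Z − W| = 44.718.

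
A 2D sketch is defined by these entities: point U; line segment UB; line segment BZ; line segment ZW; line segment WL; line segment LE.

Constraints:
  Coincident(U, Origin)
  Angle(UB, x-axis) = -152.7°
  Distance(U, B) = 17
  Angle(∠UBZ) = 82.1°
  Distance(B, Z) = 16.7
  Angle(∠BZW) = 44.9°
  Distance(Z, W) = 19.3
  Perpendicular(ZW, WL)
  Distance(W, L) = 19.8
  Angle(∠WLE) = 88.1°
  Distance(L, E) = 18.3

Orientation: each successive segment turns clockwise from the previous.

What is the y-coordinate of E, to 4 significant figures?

-9.778

U is at the origin; UB runs at -152.7° with length 17.0, so B = (-15.11, -7.797). ∠UBZ = 82.1° gives BZ at 109.4° from the x-axis; with |BZ| = 16.7, Z = (-20.65, 7.955). ∠BZW = 44.9° gives ZW at -25.70° from the x-axis; with |ZW| = 19.3, W = (-3.263, -0.4148). The perpendicularity gives WL at right angles to ZW, so WL runs at -115.7°; with |WL| = 19.8, L = (-11.85, -18.26). ∠WLE = 88.1° gives LE at 152.4° from the x-axis; with |LE| = 18.3, E = (-28.07, -9.778). So E.y = -9.778.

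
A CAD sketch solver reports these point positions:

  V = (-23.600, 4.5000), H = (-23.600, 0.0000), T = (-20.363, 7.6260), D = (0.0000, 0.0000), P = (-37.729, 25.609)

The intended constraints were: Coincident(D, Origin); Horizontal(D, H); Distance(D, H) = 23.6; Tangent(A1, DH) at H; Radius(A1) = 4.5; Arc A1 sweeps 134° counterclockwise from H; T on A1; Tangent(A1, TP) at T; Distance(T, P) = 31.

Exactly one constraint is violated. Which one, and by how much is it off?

Distance(T, P) = 31 — off by 6.00.

D = (0.00, 0.00) ✓; D.y = 0.00, H.y = 0.00 ✓; |DH| = 23.60 ✓; ∠(VH, HD) = 90.00° ✓; |VH| = 4.500 ✓; bearing(V→T) − bearing(V→H) = 134.0° ✓; |VT| = 4.500 ✓; ∠(VT, TP) = 90.00° ✓; |TP| = 25.00 ✗.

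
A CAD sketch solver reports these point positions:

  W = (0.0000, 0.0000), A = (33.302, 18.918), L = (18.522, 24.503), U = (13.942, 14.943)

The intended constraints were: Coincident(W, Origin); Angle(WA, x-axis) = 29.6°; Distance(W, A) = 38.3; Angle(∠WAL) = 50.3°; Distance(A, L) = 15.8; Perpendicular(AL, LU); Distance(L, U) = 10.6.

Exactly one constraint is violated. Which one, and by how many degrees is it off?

Perpendicular(AL, LU) — off by 4.90°.

W = (0.00, 0.00) ✓; WA at 29.60° ✓; |WA| = 38.30 ✓; ∠WAL = 50.30° ✓; |AL| = 15.80 ✓; ∠(AL, LU) = 85.10° ✗; |LU| = 10.60 ✓.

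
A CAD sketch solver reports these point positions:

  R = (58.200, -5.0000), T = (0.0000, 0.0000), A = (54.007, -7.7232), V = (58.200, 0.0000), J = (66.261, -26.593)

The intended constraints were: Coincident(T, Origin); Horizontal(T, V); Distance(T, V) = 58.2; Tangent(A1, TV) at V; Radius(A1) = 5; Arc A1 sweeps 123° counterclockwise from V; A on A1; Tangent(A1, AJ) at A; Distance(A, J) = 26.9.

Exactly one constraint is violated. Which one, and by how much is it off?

Distance(A, J) = 26.9 — off by 4.40.

T = (0.00, 0.00) ✓; T.y = 0.00, V.y = 0.00 ✓; |TV| = 58.20 ✓; ∠(RV, VT) = 90.00° ✓; |RV| = 5.000 ✓; bearing(R→A) − bearing(R→V) = 123.0° ✓; |RA| = 5.000 ✓; ∠(RA, AJ) = 90.00° ✓; |AJ| = 22.50 ✗.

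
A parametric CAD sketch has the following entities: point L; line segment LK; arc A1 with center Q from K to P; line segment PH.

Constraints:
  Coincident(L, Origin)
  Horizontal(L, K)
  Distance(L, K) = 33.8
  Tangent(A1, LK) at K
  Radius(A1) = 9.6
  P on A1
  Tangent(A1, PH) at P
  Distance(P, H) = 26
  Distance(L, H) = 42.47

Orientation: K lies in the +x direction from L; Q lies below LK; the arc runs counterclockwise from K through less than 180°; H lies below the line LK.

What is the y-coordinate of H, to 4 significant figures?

-35.35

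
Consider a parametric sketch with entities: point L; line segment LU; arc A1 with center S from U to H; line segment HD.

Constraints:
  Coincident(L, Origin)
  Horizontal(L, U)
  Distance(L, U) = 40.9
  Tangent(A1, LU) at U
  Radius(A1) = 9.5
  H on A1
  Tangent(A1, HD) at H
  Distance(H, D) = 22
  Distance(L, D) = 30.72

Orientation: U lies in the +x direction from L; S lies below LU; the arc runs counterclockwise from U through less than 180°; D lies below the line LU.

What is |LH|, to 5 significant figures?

33.255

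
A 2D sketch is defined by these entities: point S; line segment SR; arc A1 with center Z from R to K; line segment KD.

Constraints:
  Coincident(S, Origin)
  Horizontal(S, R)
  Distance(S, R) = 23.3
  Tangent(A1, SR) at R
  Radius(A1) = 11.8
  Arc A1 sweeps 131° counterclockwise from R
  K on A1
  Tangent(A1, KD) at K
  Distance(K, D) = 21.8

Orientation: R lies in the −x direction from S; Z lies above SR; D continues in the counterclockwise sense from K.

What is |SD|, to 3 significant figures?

46.0

On A1, R sits at bearing -90° from Z; a 131° counterclockwise sweep puts K at bearing 41°, so K = Z + 11.8·(cos 41°, sin 41°) = (-14.4, 19.5). The tangent condition forces ZK to be normal to KD, so KD runs along (−sin 41°, cos 41°); with |KD| = 21.8, D = (-28.7, 36.0). Then |SD| = |D − S| = 46.0.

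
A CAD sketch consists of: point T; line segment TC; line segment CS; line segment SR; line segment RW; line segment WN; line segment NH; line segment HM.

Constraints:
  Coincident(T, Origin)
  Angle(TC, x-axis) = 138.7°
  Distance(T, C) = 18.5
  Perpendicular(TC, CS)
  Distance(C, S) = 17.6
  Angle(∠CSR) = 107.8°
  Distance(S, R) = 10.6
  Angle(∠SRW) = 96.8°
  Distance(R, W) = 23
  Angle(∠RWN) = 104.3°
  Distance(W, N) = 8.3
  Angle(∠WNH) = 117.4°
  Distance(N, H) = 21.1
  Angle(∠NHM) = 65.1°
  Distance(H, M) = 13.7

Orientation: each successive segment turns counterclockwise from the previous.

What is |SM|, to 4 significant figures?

6.774

∠WNH = 117.4° gives NH at 162.4° from the x-axis; with |NH| = 21.1, H = (-20.60, 13.84). ∠NHM = 65.1° gives HM at -82.70° from the x-axis; with |HM| = 13.7, M = (-18.86, 0.2538). Then |SM| = |M − S| = 6.774.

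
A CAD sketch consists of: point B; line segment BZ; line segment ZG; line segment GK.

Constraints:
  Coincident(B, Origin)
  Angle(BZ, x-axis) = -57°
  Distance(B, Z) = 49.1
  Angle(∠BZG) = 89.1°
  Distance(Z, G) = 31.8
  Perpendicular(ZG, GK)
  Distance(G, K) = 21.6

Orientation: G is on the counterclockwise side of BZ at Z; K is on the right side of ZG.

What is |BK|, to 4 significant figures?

77.20

∠BZG = 89.1°, so ZG runs at -57.0° + (180° − 89.1°) = 33.90° from the x-axis; with |ZG| = 31.8, G = Z + 31.8·(cos 33.90°, sin 33.90°) = (53.14, -23.44). ZG is perpendicular to GK; with |GK| = 21.6 on the right of ZG, K = G + 21.6·(0.5577, -0.8300) = (65.18, -41.37). Then |BK| = |K − B| = 77.20.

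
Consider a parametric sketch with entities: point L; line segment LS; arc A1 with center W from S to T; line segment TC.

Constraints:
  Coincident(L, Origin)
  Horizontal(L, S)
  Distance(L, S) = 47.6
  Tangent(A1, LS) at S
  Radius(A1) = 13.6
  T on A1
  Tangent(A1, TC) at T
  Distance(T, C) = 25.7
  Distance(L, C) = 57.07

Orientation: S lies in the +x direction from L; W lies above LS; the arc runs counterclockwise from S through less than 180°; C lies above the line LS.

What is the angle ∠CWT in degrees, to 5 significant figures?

62.113°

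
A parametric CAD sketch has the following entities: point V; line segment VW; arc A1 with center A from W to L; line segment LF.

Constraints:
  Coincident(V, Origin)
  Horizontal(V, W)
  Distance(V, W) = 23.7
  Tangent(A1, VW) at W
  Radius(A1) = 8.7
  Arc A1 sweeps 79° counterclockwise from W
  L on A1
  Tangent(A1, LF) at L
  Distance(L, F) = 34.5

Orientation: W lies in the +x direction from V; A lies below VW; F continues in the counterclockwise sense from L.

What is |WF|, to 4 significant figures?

43.61

On A1, W sits at bearing 90° from A; a 79° counterclockwise sweep puts L at bearing 169°, so L = A + 8.7·(cos 169°, sin 169°) = (15.16, -7.040). Since A1 is tangent to LF there, AL ⟂ LF, so LF runs along (−sin 169°, cos 169°); with |LF| = 34.5, F = (8.577, -40.91). Then |WF| = |F − W| = 43.61.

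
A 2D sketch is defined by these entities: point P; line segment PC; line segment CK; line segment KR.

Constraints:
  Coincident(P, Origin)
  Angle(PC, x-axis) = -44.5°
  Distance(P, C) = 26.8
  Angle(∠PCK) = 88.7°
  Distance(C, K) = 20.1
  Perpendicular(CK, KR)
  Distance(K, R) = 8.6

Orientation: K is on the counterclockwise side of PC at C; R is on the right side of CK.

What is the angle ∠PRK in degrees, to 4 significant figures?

28.84°

∠PCK = 88.7°, so CK runs at -44.5° + (180° − 88.7°) = 46.80° from the x-axis; with |CK| = 20.1, K = C + 20.1·(cos 46.80°, sin 46.80°) = (32.87, -4.132). The perpendicularity gives KR at right angles to CK; with |KR| = 8.6 on the right of CK, R = K + 8.6·(0.7290, -0.6845) = (39.14, -10.02). Then cos ∠PRK = RP·RK / (|RP||RK|), giving 28.84°.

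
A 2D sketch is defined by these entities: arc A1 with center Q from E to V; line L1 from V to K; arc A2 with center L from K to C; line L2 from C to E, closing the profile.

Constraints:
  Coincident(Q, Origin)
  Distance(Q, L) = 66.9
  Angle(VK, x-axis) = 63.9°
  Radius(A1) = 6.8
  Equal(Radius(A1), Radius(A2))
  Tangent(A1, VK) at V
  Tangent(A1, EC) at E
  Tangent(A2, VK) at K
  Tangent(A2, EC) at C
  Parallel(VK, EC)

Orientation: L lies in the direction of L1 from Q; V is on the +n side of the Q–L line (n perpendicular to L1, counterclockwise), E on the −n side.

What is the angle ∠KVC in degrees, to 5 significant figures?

11.491°

Tangency of A1 to both parallel lines with radius 6.8 puts V and E at Q ± 6.8·n: V = (-6.1066, 2.9916), E = (6.1066, -2.9916). Equal radii place K and C the same way about L: K = L + 6.8·n = (23.325, 63.070), C = L − 6.8·n = (35.539, 57.086). Then cos ∠KVC = VK·VC / (|VK||VC|), giving 11.491°.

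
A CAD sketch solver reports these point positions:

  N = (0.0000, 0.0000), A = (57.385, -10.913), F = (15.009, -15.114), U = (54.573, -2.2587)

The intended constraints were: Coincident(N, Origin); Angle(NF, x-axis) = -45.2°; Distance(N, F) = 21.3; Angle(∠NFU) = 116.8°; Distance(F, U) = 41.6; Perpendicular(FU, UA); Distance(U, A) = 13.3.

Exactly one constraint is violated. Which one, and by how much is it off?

Distance(U, A) = 13.3 — off by 4.20.

N = (0.00, 0.00) ✓; NF at -45.20° ✓; |NF| = 21.30 ✓; ∠NFU = 116.8° ✓; |FU| = 41.60 ✓; ∠(FU, UA) = 90.00° ✓; |UA| = 9.100 ✗.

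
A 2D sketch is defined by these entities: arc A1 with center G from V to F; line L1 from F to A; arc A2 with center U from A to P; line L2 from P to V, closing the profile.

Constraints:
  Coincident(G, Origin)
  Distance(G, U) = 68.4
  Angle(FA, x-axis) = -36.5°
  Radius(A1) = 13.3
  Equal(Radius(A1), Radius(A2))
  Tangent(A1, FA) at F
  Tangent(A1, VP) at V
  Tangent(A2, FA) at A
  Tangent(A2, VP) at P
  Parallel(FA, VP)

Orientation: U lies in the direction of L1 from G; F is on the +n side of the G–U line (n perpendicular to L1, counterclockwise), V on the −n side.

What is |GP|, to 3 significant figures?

69.7

The slot axis is L1's direction at -36.5°, so u = (cos -36.5°, sin -36.5°) = (0.804, -0.595) and n = (−sin -36.5°, cos -36.5°) = (0.595, 0.804). G is at the origin and U lies 68.4 along u from G, so U = 68.4·u = (55.0, -40.7). Tangency of A1 to both parallel lines with radius 13.3 puts F and V at G ± 13.3·n: F = (7.91, 10.7), V = (-7.91, -10.7). Equal radii place A and P the same way about U: A = U + 13.3·n = (62.9, -30.0), P = U − 13.3·n = (47.1, -51.4). Then |GP| = |P − G| = 69.7.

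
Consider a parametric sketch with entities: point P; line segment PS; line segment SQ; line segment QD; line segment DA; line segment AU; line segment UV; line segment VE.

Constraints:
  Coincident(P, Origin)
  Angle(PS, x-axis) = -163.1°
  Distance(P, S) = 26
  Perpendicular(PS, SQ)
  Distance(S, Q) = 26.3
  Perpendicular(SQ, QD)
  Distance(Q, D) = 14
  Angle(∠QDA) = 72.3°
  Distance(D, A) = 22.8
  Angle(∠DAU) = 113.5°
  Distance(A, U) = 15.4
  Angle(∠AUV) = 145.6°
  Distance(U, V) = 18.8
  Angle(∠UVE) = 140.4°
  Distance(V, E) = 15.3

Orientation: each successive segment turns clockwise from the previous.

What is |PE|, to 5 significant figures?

62.238

∠AUV = 145.6° gives UV at 168.30° from the x-axis; with |UV| = 18.8, V = (-52.062, -3.2526). ∠UVE = 140.4° gives VE at 128.70° from the x-axis; with |VE| = 15.3, E = (-61.628, 8.6880). Then |PE| = |E − P| = 62.238.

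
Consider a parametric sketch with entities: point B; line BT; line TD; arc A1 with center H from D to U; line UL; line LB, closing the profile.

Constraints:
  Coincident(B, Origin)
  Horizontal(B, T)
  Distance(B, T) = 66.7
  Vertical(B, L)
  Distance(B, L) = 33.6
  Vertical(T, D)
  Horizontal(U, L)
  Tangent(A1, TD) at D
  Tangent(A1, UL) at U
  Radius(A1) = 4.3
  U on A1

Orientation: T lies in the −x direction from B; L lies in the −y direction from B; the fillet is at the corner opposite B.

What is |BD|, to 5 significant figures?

72.852

B is at the origin; B and T share the same y with |BT| = 66.7 and T on the −x side, so T = (-66.700, 0.0000). BL is vertical with |BL| = 33.6 and L on the −y side, so L = (0.0000, -33.600). The virtual corner opposite B is at (-66.700, -33.600). The tangent condition forces HD to be normal to TD and since A1 is tangent to UL there, HU ⟂ UL, with radius 4.3, so the center H sits 4.3 in from both sides at H = (-62.400, -29.300). That places the tangent points at D = (-66.700, -29.300) on TD and U = (-62.400, -33.600) on UL. Then |BD| = |D − B| = 72.852.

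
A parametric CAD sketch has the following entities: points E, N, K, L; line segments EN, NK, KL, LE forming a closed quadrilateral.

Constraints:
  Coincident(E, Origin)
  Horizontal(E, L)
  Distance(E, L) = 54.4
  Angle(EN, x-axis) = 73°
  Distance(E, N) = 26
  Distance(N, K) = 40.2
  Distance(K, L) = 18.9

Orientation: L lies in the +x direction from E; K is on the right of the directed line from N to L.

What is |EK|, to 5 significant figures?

36.062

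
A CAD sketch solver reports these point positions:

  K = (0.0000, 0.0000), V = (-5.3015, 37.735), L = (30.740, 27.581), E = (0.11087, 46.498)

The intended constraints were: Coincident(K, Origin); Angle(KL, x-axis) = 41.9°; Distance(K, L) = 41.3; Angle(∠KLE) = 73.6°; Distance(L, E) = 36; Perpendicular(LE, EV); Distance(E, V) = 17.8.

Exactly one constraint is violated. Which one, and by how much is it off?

Distance(E, V) = 17.8 — off by 7.50.

K = (0.00, 0.00) ✓; KL at 41.90° ✓; |KL| = 41.30 ✓; ∠KLE = 73.60° ✓; |LE| = 36.00 ✓; ∠(LE, EV) = 90.00° ✓; |EV| = 10.30 ✗.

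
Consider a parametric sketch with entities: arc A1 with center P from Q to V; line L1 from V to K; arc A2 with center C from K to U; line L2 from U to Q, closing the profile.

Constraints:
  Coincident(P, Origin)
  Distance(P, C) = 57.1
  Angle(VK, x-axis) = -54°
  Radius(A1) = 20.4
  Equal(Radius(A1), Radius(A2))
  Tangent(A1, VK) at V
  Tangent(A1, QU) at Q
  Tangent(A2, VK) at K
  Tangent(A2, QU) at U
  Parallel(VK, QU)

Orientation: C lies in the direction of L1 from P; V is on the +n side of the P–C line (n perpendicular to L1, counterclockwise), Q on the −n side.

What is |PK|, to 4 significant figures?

60.63

Tangency of A1 to both parallel lines with radius 20.4 puts V and Q at P ± 20.4·n: V = (16.50, 11.99), Q = (-16.50, -11.99). Equal radii place K and U the same way about C: K = C + 20.4·n = (50.07, -34.20), U = C − 20.4·n = (17.06, -58.19). Then |PK| = |K − P| = 60.63.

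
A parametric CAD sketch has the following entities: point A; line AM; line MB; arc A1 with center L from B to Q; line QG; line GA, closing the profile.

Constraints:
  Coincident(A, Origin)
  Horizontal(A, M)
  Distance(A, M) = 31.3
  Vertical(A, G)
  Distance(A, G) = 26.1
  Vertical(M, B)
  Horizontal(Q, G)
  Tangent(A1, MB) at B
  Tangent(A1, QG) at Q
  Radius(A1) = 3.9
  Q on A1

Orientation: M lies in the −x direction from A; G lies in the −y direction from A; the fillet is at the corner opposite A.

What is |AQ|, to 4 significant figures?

37.84

A is at the origin; A and M share the same y with |AM| = 31.3 and M on the −x side, so M = (-31.30, 0.000). AG is vertical with |AG| = 26.1 and G on the −y side, so G = (0.000, -26.10). The virtual corner opposite A is at (-31.30, -26.10). A1 meets MB tangentially, so LB is at right angles to MB and the tangent condition forces LQ to be normal to QG, with radius 3.9, so the center L sits 3.9 in from both sides at L = (-27.40, -22.20). That places the tangent points at B = (-31.30, -22.20) on MB and Q = (-27.40, -26.10) on QG. Then |AQ| = |Q − A| = 37.84.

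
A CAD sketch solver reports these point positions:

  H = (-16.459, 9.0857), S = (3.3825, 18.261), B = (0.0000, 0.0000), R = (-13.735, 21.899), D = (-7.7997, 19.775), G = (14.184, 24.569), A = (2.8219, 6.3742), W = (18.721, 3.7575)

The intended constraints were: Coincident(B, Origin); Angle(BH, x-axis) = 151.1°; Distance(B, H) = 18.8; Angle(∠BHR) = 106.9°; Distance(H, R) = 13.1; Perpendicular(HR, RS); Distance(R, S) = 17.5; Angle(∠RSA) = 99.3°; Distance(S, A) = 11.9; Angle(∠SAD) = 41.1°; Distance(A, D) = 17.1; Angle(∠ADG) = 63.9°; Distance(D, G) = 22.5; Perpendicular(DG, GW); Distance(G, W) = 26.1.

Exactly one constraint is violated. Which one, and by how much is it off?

Distance(G, W) = 26.1 — off by 4.80.

B = (0.00, 0.00) ✓; BH at 151.1° ✓; |BH| = 18.80 ✓; ∠BHR = 106.9° ✓; |HR| = 13.10 ✓; ∠(HR, RS) = 90.00° ✓; |RS| = 17.50 ✓; ∠RSA = 99.30° ✓; |SA| = 11.90 ✓; ∠SAD = 41.10° ✓; |AD| = 17.10 ✓; ∠ADG = 63.90° ✓; |DG| = 22.50 ✓; ∠(DG, GW) = 90.00° ✓; |GW| = 21.30 ✗.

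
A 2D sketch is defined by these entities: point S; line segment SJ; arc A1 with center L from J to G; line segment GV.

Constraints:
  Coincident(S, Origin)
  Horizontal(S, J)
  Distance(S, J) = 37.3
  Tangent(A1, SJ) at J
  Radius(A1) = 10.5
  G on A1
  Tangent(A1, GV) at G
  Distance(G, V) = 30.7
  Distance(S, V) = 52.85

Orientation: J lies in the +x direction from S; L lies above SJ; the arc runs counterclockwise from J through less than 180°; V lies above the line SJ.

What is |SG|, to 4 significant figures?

49.02

Checks: |LG| = 10.50 ✓; ∠(LG, GV) = 90.00° ✓; |GV| = 30.70 ✓; |SV| = 52.85 ✓.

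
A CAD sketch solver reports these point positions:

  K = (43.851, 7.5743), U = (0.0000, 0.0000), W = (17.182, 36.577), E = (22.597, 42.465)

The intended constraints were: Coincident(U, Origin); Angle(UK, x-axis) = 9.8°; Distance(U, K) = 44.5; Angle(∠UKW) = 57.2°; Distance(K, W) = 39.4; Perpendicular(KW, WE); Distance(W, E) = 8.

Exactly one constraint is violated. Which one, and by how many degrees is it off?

Perpendicular(KW, WE) — off by 4.80°.

U = (0.00, 0.00) ✓; UK at 9.800° ✓; |UK| = 44.50 ✓; ∠UKW = 57.20° ✓; |KW| = 39.40 ✓; ∠(KW, WE) = 85.20° ✗; |WE| = 7.999 ✓.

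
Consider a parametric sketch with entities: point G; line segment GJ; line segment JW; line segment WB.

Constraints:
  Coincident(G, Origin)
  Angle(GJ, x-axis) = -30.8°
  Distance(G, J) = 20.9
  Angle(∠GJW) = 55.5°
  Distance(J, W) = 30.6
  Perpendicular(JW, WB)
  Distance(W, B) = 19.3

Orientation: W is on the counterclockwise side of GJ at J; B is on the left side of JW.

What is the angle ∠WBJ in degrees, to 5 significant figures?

57.760°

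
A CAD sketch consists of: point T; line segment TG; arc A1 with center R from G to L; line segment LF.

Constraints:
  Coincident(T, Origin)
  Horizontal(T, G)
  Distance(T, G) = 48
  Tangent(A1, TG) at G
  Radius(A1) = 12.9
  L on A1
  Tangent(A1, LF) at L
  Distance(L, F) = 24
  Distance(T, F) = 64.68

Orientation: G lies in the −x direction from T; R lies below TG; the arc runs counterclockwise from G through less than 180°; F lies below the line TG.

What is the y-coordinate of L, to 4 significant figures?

-17.80

T is at the origin; T and G share the same y with |TG| = 48.0 and G on the −x side, so G = (-48.00, 0.000). A1 meets TG tangentially, so RG is at right angles to TG, so R = G + (0, -12.9) = (-48.00, -12.90). Since RL ⟂ LF (tangency), |RF| = √(12.9² + 24.0²) = 27.25 regardless of where L sits on A1. So F lies on both circle(T, 64.68) and circle(R, 27.25); the below-TG intersection is F = (-50.83, -40.00). L is the foot of the tangent from F: L = (-59.94, -17.80).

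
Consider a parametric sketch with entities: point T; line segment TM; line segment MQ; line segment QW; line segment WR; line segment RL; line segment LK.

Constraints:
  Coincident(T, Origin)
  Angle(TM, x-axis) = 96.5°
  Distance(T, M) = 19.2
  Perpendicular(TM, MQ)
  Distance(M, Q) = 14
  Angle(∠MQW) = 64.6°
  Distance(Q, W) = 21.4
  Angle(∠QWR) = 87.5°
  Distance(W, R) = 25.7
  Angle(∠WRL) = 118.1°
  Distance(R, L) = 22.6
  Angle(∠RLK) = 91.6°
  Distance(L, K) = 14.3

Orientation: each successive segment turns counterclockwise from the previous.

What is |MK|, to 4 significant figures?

16.17

T is at the origin; TM runs at 96.5° with length 19.2, so M = (-2.174, 19.08). TM is perpendicular to MQ, so MQ runs at -173.5°; with |MQ| = 14.0, Q = (-16.08, 17.49). ∠MQW = 64.6° gives QW at -58.10° from the x-axis; with |QW| = 21.4, W = (-4.775, -0.6763). ∠QWR = 87.5° gives WR at 34.40° from the x-axis; with |WR| = 25.7, R = (16.43, 13.84). ∠WRL = 118.1° gives RL at 96.30° from the x-axis; with |RL| = 22.6, L = (13.95, 36.31). ∠RLK = 91.6° gives LK at -175.3° from the x-axis; with |LK| = 14.3, K = (-0.3014, 35.14). Then |MK| = |K − M| = 16.17.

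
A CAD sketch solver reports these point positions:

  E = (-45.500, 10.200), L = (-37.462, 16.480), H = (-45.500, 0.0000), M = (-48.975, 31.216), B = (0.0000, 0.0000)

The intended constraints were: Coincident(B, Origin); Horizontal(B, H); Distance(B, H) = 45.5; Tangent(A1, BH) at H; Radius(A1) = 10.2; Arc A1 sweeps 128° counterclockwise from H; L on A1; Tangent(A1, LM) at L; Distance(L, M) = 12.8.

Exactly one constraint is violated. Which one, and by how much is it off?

Distance(L, M) = 12.8 — off by 5.90.

B = (0.00, 0.00) ✓; B.y = 0.00, H.y = 0.00 ✓; |BH| = 45.50 ✓; ∠(EH, HB) = 90.00° ✓; |EH| = 10.20 ✓; bearing(E→L) − bearing(E→H) = 128.0° ✓; |EL| = 10.20 ✓; ∠(EL, LM) = 90.00° ✓; |LM| = 18.70 ✗.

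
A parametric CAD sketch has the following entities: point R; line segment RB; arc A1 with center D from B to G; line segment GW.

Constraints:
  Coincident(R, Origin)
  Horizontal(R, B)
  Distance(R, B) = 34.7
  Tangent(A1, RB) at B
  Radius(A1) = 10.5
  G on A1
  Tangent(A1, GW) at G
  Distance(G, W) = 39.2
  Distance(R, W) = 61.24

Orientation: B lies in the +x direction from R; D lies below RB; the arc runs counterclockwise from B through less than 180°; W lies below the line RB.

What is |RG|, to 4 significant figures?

27.73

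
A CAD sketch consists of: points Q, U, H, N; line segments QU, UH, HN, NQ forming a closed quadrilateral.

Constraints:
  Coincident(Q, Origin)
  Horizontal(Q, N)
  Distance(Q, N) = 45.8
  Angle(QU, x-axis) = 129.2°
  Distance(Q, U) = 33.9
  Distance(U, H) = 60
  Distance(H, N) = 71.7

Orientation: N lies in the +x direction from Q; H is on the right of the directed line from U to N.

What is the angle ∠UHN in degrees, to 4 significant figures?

65.77°

Q is at the origin; QN is horizontal with |QN| = 45.8 and N in +x, so N = (45.8, 0). QU runs at 129.2° with |QU| = 33.9, so U = (-21.43, 26.27). H is determined by |UH| = 60.0 and |HN| = 71.7 together: it lies at the intersection of circle(U, 60.0) and circle(N, 71.7). With |UN| = 72.18, the foot of the radical line on UN is 25.41 from U and the perpendicular offset is √(60.0² − 25.41²) = 54.35. Taking the right-of-UN solution: H = (-17.54, -33.60).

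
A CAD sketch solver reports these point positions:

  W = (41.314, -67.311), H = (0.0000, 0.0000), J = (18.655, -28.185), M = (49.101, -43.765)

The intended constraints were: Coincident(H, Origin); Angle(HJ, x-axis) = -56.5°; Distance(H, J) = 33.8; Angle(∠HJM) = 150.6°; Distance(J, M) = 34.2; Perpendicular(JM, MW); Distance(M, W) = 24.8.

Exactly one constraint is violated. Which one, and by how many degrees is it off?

Perpendicular(JM, MW) — off by 8.80°.

H = (0.00, 0.00) ✓; HJ at -56.50° ✓; |HJ| = 33.80 ✓; ∠HJM = 150.6° ✓; |JM| = 34.20 ✓; ∠(JM, MW) = 81.20° ✗; |MW| = 24.80 ✓.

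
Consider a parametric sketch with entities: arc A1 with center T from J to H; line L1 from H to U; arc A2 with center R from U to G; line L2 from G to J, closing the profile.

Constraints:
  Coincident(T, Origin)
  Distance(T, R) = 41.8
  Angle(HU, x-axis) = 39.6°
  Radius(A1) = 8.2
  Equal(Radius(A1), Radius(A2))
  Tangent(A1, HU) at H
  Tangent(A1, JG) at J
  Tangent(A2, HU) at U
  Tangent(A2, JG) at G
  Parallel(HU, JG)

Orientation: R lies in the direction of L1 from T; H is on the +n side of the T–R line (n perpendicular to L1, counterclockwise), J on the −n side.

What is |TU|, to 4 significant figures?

42.60

The slot axis is L1's direction at 39.6°, so u = (cos 39.6°, sin 39.6°) = (0.7705, 0.6374) and n = (−sin 39.6°, cos 39.6°) = (-0.6374, 0.7705). T is at the origin and R lies 41.8 along u from T, so R = 41.8·u = (32.21, 26.64). Tangency of A1 to both parallel lines with radius 8.2 puts H and J at T ± 8.2·n: H = (-5.227, 6.318), J = (5.227, -6.318). Equal radii place U and G the same way about R: U = R + 8.2·n = (26.98, 32.96), G = R − 8.2·n = (37.43, 20.33). Then |TU| = |U − T| = 42.60.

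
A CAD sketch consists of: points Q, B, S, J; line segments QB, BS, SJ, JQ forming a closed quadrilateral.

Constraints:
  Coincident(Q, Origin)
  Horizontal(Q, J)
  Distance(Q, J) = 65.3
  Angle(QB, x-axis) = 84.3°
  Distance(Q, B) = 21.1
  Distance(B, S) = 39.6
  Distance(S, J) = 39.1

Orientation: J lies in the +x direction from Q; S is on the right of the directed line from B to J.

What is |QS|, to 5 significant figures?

28.968

Checks: |BS| = 39.60 ✓; |SJ| = 39.10 ✓.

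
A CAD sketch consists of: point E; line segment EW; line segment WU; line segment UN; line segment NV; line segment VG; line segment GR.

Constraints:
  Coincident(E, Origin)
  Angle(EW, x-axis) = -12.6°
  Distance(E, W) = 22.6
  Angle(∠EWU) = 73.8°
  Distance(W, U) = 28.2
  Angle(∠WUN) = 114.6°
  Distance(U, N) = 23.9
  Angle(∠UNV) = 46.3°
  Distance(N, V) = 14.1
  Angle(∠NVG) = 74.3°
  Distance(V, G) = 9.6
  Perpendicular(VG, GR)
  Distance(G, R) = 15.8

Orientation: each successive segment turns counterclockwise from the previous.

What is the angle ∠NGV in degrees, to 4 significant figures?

66.92°

E is at the origin; EW runs at -12.6° with length 22.6, so W = (22.06, -4.930). ∠EWU = 73.8° gives WU at 93.60° from the x-axis; with |WU| = 28.2, U = (20.29, 23.21). ∠WUN = 114.6° gives UN at 159.0° from the x-axis; with |UN| = 23.9, N = (-2.028, 31.78). ∠UNV = 46.3° gives NV at -67.30° from the x-axis; with |NV| = 14.1, V = (3.414, 18.77). ∠NVG = 74.3° gives VG at 38.40° from the x-axis; with |VG| = 9.6, G = (10.94, 24.73). Then cos ∠NGV = GN·GV / (|GN||GV|), giving 66.92°.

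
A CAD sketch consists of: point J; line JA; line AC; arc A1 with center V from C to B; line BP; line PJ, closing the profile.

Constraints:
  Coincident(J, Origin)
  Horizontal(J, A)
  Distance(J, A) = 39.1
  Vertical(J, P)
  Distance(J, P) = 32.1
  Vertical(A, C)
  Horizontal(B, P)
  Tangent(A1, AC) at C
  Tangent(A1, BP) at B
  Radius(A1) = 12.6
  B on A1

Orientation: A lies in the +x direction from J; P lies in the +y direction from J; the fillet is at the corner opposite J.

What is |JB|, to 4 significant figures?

41.63

J is at the origin; J and A share the same y with |JA| = 39.1 and A on the +x side, so A = (39.10, 0.000). J and P share the same x with |JP| = 32.1 and P on the +y side, so P = (0.000, 32.10). The virtual corner opposite J is at (39.10, 32.10). Tangency of A1 to AC means the radius VC is perpendicular to AC and the tangent condition forces VB to be normal to BP, with radius 12.6, so the center V sits 12.6 in from both sides at V = (26.50, 19.50). That places the tangent points at C = (39.10, 19.50) on AC and B = (26.50, 32.10) on BP. Then |JB| = |B − J| = 41.63.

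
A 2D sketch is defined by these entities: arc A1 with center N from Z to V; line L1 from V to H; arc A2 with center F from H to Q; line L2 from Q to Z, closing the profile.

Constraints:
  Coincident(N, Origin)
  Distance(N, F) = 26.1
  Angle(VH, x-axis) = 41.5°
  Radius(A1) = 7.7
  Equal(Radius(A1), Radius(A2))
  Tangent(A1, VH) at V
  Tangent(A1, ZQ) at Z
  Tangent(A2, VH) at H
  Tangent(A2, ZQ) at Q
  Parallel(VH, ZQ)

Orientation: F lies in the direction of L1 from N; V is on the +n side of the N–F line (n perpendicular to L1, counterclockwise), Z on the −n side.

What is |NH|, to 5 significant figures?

27.212

The slot axis is L1's direction at 41.5°, so u = (cos 41.5°, sin 41.5°) = (0.74896, 0.66262) and n = (−sin 41.5°, cos 41.5°) = (-0.66262, 0.74896). N is at the origin and F lies 26.1 along u from N, so F = 26.1·u = (19.548, 17.294). Tangency of A1 to both parallel lines with radius 7.7 puts V and Z at N ± 7.7·n: V = (-5.1022, 5.7670), Z = (5.1022, -5.7670). Equal radii place H and Q the same way about F: H = F + 7.7·n = (14.446, 23.061), Q = F − 7.7·n = (24.650, 11.527). Then |NH| = |H − N| = 27.212.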